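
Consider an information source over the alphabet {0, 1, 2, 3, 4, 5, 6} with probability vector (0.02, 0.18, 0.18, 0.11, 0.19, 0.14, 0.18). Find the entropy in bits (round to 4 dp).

H = −Σ pᵢ log₂ pᵢ.
−0.02·log₂(0.02) = 0.1129
−0.18·log₂(0.18) = 0.4453
−0.18·log₂(0.18) = 0.4453
−0.11·log₂(0.11) = 0.3503
−0.19·log₂(0.19) = 0.4552
−0.14·log₂(0.14) = 0.3971
−0.18·log₂(0.18) = 0.4453
Sum ≈ 2.6514 → 2.6514 bits.

2.6514 bits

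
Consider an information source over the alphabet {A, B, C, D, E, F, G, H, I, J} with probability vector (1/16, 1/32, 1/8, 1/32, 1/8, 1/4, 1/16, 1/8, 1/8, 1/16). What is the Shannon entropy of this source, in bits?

3.0625 bits

Each probability is a power of 1/2, so log₂(1/p) is an integer.
H = Σ p·log₂(1/p) = 1/16·4 + 1/32·5 + 1/8·3 + 1/32·5 + 1/8·3 + 1/4·2 + 1/16·4 + 1/8·3 + 1/8·3 + 1/16·4 = 3.0625 bits.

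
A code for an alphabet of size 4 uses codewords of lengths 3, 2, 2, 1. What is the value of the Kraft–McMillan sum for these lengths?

With common denominator 2^3 = 8: Σ 2^(−ℓᵢ) = 1/8 + 2/8 + 2/8 + 4/8 = 9/8 = 1.125.

1.125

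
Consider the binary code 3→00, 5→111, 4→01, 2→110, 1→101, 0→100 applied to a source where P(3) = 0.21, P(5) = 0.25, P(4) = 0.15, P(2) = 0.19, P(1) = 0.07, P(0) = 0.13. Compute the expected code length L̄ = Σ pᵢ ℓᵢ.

L̄ = Σ pᵢ·ℓᵢ = 0.21·2 + 0.25·3 + 0.15·2 + 0.19·3 + 0.07·3 + 0.13·3 = 2.64 bits/symbol.

2.64 bits/symbol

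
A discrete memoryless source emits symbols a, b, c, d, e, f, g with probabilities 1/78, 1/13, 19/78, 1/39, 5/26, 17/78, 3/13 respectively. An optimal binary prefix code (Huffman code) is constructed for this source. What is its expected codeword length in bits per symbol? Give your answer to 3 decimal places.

2.462 bits/symbol

Repeatedly combine the two least-probable nodes; the expected code length is the sum of the merged weights.
merge 1/78 + 1/39 → 1/26
merge 1/26 + 1/13 → 3/26
merge 3/26 + 5/26 → 4/13
merge 17/78 + 3/13 → 35/78
merge 19/78 + 4/13 → 43/78
merge 35/78 + 43/78 → 1
L = 1/26 + 3/26 + 4/13 + 35/78 + 43/78 + 1 = 32/13 ≈ 2.462 bits/symbol.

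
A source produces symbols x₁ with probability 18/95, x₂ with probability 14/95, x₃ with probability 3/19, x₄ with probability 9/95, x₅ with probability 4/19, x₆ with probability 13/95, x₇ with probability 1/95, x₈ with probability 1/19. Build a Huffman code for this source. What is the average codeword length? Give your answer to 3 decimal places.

Repeatedly combine the two least-probable nodes; the expected code length is the sum of the merged weights.
merge 1/95 + 1/19 → 6/95
merge 6/95 + 9/95 → 3/19
merge 13/95 + 14/95 → 27/95
merge 3/19 + 3/19 → 6/19
merge 18/95 + 4/19 → 2/5
merge 27/95 + 6/19 → 3/5
merge 2/5 + 3/5 → 1
L = 6/95 + 3/19 + 27/95 + 6/19 + 2/5 + 3/5 + 1 = 268/95 ≈ 2.821 bits/symbol.

2.821 bits/symbol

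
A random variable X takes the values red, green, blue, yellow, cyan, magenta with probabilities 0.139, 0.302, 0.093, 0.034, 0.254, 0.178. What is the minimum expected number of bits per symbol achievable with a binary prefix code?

2.393 bits/symbol

Repeatedly combine the two least-probable nodes; the expected code length is the sum of the merged weights.
merge 17/500 + 93/1000 → 127/1000
merge 127/1000 + 139/1000 → 133/500
merge 89/500 + 127/500 → 54/125
merge 133/500 + 151/500 → 71/125
merge 54/125 + 71/125 → 1
L = 127/1000 + 133/500 + 54/125 + 71/125 + 1 = 2393/1000 = 2.393 bits/symbol.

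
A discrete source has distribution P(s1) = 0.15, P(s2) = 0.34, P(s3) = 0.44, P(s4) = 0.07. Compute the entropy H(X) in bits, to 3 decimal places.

1.729 bits

H = −Σ pᵢ log₂ pᵢ.
−0.15·log₂(0.15) = 0.4105
−0.34·log₂(0.34) = 0.5292
−0.44·log₂(0.44) = 0.5211
−0.07·log₂(0.07) = 0.2686
Sum ≈ 1.7294 → 1.729 bits.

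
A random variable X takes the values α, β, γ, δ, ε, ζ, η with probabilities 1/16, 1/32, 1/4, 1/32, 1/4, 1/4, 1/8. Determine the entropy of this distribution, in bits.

Each probability is a power of 1/2, so log₂(1/p) is an integer.
H = Σ p·log₂(1/p) = 1/16·4 + 1/32·5 + 1/4·2 + 1/32·5 + 1/4·2 + 1/4·2 + 1/8·3 = 2.4375 bits.

2.4375 bits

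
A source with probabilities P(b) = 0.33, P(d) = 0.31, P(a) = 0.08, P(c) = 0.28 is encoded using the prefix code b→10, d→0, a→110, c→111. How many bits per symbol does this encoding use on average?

2.05 bits/symbol

L̄ = Σ pᵢ·ℓᵢ = 0.33·2 + 0.31·1 + 0.08·3 + 0.28·3 = 2.05 bits/symbol.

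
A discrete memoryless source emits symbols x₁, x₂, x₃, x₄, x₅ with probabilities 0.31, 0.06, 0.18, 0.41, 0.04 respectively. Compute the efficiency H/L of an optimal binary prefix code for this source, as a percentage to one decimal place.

Entropy H = −Σ p log₂ p ≈ 1.9258 bits.
Huffman merges: 1/25+3/50→1/10; 1/10+9/50→7/25; 7/25+31/100→59/100; 41/100+59/100→1. L = 197/100 ≈ 1.9700.
Efficiency = H/L = 1.9258/1.9700 = 97.8%.

97.8%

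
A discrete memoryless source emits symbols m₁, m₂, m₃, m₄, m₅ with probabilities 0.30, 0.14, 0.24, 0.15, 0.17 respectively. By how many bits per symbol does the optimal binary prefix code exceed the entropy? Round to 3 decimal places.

0.033 bits

Entropy H = −Σ p log₂ p ≈ 2.2575 bits.
Huffman merges: 7/50+3/20→29/100; 17/100+6/25→41/100; 29/100+3/10→59/100; 41/100+59/100→1. L = 229/100 ≈ 2.2900.
L − H = 2.2900 − 2.2575 = 0.033 bits.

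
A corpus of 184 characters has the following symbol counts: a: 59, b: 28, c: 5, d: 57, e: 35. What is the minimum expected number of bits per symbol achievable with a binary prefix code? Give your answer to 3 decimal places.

Probabilities are the counts divided by 184.
Repeatedly combine the two least-probable nodes; the expected code length is the sum of the merged weights.
merge 5/184 + 7/46 → 33/184
merge 33/184 + 35/184 → 17/46
merge 57/184 + 59/184 → 29/46
merge 17/46 + 29/46 → 1
L = 33/184 + 17/46 + 29/46 + 1 = 401/184 ≈ 2.179 bits/symbol.

2.179 bits/symbol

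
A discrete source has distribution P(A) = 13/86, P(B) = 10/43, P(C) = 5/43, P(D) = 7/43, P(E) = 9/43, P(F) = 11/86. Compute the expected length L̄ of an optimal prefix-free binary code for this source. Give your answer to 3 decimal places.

2.558 bits/symbol

Repeatedly combine the two least-probable nodes; the expected code length is the sum of the merged weights.
merge 5/43 + 11/86 → 21/86
merge 13/86 + 7/43 → 27/86
merge 9/43 + 10/43 → 19/43
merge 21/86 + 27/86 → 24/43
merge 19/43 + 24/43 → 1
L = 21/86 + 27/86 + 19/43 + 24/43 + 1 = 110/43 ≈ 2.558 bits/symbol.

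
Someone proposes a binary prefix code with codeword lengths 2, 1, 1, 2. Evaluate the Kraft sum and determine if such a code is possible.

1.5; no

With common denominator 2^2 = 4: Σ 2^(−ℓᵢ) = 1/4 + 2/4 + 2/4 + 1/4 = 6/4 = 1.5.
Kraft's inequality requires Σ ≤ 1; here Σ = 1.5 > 1, so no such prefix code exists.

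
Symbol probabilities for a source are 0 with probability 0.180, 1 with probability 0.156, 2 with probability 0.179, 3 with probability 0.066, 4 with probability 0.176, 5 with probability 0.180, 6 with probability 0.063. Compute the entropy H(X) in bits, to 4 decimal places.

H = −Σ pᵢ log₂ pᵢ.
−0.180·log₂(0.180) = 0.4453
−0.156·log₂(0.156) = 0.4181
−0.179·log₂(0.179) = 0.4443
−0.066·log₂(0.066) = 0.2588
−0.176·log₂(0.176) = 0.4411
−0.180·log₂(0.180) = 0.4453
−0.063·log₂(0.063) = 0.2513
Sum ≈ 2.7042 → 2.7042 bits.

2.7042 bits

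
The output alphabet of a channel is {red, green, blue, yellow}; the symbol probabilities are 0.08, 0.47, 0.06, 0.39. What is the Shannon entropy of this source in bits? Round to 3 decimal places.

1.577 bits

H = −Σ pᵢ log₂ pᵢ.
−0.08·log₂(0.08) = 0.2915
−0.47·log₂(0.47) = 0.5120
−0.06·log₂(0.06) = 0.2435
−0.39·log₂(0.39) = 0.5298
Sum ≈ 1.5768 → 1.577 bits.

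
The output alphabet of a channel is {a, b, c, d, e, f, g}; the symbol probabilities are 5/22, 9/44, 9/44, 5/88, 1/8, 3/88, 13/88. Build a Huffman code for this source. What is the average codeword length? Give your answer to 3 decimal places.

2.659 bits/symbol

Repeatedly combine the two least-probable nodes; the expected code length is the sum of the merged weights.
merge 3/88 + 5/88 → 1/11
merge 1/11 + 1/8 → 19/88
merge 13/88 + 9/44 → 31/88
merge 9/44 + 19/88 → 37/88
merge 5/22 + 31/88 → 51/88
merge 37/88 + 51/88 → 1
L = 1/11 + 19/88 + 31/88 + 37/88 + 51/88 + 1 = 117/44 ≈ 2.659 bits/symbol.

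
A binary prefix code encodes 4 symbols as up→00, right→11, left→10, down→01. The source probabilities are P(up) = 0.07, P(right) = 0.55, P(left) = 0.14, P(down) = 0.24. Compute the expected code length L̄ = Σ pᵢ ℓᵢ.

L̄ = Σ pᵢ·ℓᵢ = 0.07·2 + 0.55·2 + 0.14·2 + 0.24·2 = 2 bits/symbol.

2 bits/symbol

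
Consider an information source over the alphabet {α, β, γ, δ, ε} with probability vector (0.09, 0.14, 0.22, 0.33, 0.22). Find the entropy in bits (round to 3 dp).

H = −Σ pᵢ log₂ pᵢ.
−0.09·log₂(0.09) = 0.3127
−0.14·log₂(0.14) = 0.3971
−0.22·log₂(0.22) = 0.4806
−0.33·log₂(0.33) = 0.5278
−0.22·log₂(0.22) = 0.4806
Sum ≈ 2.1987 → 2.199 bits.

2.199 bits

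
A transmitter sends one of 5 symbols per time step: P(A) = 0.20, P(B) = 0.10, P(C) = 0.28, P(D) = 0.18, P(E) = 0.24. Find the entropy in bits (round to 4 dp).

H = −Σ pᵢ log₂ pᵢ.
−0.20·log₂(0.20) = 0.4644
−0.10·log₂(0.10) = 0.3322
−0.28·log₂(0.28) = 0.5142
−0.18·log₂(0.18) = 0.4453
−0.24·log₂(0.24) = 0.4941
Sum ≈ 2.2502 → 2.2502 bits.

2.2502 bits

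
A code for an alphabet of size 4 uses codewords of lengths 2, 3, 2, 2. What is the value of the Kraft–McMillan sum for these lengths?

0.875

With common denominator 2^3 = 8: Σ 2^(−ℓᵢ) = 2/8 + 1/8 + 2/8 + 2/8 = 7/8 = 0.875.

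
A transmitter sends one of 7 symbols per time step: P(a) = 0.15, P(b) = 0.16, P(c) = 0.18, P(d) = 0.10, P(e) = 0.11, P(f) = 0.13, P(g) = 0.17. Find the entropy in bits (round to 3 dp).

2.779 bits

H = −Σ pᵢ log₂ pᵢ.
−0.15·log₂(0.15) = 0.4105
−0.16·log₂(0.16) = 0.4230
−0.18·log₂(0.18) = 0.4453
−0.10·log₂(0.10) = 0.3322
−0.11·log₂(0.11) = 0.3503
−0.13·log₂(0.13) = 0.3826
−0.17·log₂(0.17) = 0.4346
Sum ≈ 2.7786 → 2.779 bits.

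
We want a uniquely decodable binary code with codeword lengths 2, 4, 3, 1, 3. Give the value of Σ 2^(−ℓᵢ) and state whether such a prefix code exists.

1.0625; no

With common denominator 2^4 = 16: Σ 2^(−ℓᵢ) = 4/16 + 1/16 + 2/16 + 8/16 + 2/16 = 17/16 = 1.0625.
Kraft's inequality requires Σ ≤ 1; here Σ = 1.0625 > 1, so no such prefix code exists.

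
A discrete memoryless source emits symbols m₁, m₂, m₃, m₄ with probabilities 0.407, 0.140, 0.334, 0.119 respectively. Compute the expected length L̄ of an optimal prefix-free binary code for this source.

1.852 bits/symbol

Repeatedly combine the two least-probable nodes; the expected code length is the sum of the merged weights.
merge 119/1000 + 7/50 → 259/1000
merge 259/1000 + 167/500 → 593/1000
merge 407/1000 + 593/1000 → 1
L = 259/1000 + 593/1000 + 1 = 463/250 = 1.852 bits/symbol.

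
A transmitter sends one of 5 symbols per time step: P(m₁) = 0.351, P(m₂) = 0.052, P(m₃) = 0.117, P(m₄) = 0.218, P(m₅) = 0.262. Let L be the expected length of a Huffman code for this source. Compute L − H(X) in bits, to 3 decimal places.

Entropy H = −Σ p log₂ p ≈ 2.0995 bits.
Huffman merges: 13/250+117/1000→169/1000; 169/1000+109/500→387/1000; 131/500+351/1000→613/1000; 387/1000+613/1000→1. L = 2169/1000 ≈ 2.1690.
L − H = 2.1690 − 2.0995 = 0.070 bits.

0.070 bits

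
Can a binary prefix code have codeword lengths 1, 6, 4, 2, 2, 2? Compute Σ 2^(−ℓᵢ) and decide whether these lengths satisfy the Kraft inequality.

1.328125; no

With common denominator 2^6 = 64: Σ 2^(−ℓᵢ) = 32/64 + 1/64 + 4/64 + 16/64 + 16/64 + 16/64 = 85/64 = 1.328125.
Kraft's inequality requires Σ ≤ 1; here Σ = 1.328125 > 1, so no such prefix code exists.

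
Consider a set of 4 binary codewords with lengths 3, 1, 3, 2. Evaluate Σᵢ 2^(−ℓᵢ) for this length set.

1

With common denominator 2^3 = 8: Σ 2^(−ℓᵢ) = 1/8 + 4/8 + 1/8 + 2/8 = 8/8 = 1.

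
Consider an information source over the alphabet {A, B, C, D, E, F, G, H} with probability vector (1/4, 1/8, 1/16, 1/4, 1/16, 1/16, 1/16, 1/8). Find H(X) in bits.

2.75 bits

Each probability is a power of 1/2, so log₂(1/p) is an integer.
H = Σ p·log₂(1/p) = 1/4·2 + 1/8·3 + 1/16·4 + 1/4·2 + 1/16·4 + 1/16·4 + 1/16·4 + 1/8·3 = 2.75 bits.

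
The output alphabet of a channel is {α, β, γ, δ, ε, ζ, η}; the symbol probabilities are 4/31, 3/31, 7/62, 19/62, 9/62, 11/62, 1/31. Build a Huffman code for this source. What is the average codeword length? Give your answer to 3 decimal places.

Repeatedly combine the two least-probable nodes; the expected code length is the sum of the merged weights.
merge 1/31 + 3/31 → 4/31
merge 7/62 + 4/31 → 15/62
merge 4/31 + 9/62 → 17/62
merge 11/62 + 15/62 → 13/31
merge 17/62 + 19/62 → 18/31
merge 13/31 + 18/31 → 1
L = 4/31 + 15/62 + 17/62 + 13/31 + 18/31 + 1 = 82/31 ≈ 2.645 bits/symbol.

2.645 bits/symbol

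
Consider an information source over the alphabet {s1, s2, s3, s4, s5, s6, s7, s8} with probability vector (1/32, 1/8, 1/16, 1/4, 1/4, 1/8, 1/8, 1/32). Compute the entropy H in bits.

2.6875 bits

Each probability is a power of 1/2, so log₂(1/p) is an integer.
H = Σ p·log₂(1/p) = 1/32·5 + 1/8·3 + 1/16·4 + 1/4·2 + 1/4·2 + 1/8·3 + 1/8·3 + 1/32·5 = 2.6875 bits.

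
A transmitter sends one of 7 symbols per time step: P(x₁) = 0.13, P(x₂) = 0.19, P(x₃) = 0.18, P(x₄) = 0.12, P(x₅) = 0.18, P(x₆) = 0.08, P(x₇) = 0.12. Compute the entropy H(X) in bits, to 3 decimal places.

H = −Σ pᵢ log₂ pᵢ.
−0.13·log₂(0.13) = 0.3826
−0.19·log₂(0.19) = 0.4552
−0.18·log₂(0.18) = 0.4453
−0.12·log₂(0.12) = 0.3671
−0.18·log₂(0.18) = 0.4453
−0.08·log₂(0.08) = 0.2915
−0.12·log₂(0.12) = 0.3671
Sum ≈ 2.7541 → 2.754 bits.

2.754 bits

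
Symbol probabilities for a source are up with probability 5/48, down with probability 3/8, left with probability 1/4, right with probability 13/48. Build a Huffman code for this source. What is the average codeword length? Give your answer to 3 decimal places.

1.979 bits/symbol

Repeatedly combine the two least-probable nodes; the expected code length is the sum of the merged weights.
merge 5/48 + 1/4 → 17/48
merge 13/48 + 17/48 → 5/8
merge 3/8 + 5/8 → 1
L = 17/48 + 5/8 + 1 = 95/48 ≈ 1.979 bits/symbol.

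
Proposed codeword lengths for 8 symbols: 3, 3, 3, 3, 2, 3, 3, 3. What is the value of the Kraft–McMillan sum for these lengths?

With common denominator 2^3 = 8: Σ 2^(−ℓᵢ) = 1/8 + 1/8 + 1/8 + 1/8 + 2/8 + 1/8 + 1/8 + 1/8 = 9/8 = 1.125.

1.125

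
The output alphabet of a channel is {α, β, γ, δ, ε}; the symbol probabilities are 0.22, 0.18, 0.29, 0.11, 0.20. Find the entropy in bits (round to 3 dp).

H = −Σ pᵢ log₂ pᵢ.
−0.22·log₂(0.22) = 0.4806
−0.18·log₂(0.18) = 0.4453
−0.29·log₂(0.29) = 0.5179
−0.11·log₂(0.11) = 0.3503
−0.20·log₂(0.20) = 0.4644
Sum ≈ 2.2585 → 2.258 bits.

2.258 bits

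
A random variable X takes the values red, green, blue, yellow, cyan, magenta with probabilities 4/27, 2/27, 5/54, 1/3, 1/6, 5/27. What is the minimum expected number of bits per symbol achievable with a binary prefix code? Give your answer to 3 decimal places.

Repeatedly combine the two least-probable nodes; the expected code length is the sum of the merged weights.
merge 2/27 + 5/54 → 1/6
merge 4/27 + 1/6 → 17/54
merge 1/6 + 5/27 → 19/54
merge 17/54 + 1/3 → 35/54
merge 19/54 + 35/54 → 1
L = 1/6 + 17/54 + 19/54 + 35/54 + 1 = 67/27 ≈ 2.481 bits/symbol.

2.481 bits/symbol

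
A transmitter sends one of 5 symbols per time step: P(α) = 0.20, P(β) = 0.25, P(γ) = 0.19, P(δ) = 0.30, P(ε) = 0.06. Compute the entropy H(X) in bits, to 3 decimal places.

H = −Σ pᵢ log₂ pᵢ.
−0.20·log₂(0.20) = 0.4644
−0.25·log₂(0.25) = 0.5000
−0.19·log₂(0.19) = 0.4552
−0.30·log₂(0.30) = 0.5211
−0.06·log₂(0.06) = 0.2435
Sum ≈ 2.1842 → 2.184 bits.

2.184 bits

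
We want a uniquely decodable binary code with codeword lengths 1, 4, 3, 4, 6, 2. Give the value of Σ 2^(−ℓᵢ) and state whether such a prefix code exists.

With common denominator 2^6 = 64: Σ 2^(−ℓᵢ) = 32/64 + 4/64 + 8/64 + 4/64 + 1/64 + 16/64 = 65/64 = 1.015625.
Kraft's inequality requires Σ ≤ 1; here Σ = 1.015625 > 1, so no such prefix code exists.

1.015625; no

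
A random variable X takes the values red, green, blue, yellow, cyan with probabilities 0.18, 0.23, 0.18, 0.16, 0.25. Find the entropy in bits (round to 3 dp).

2.301 bits

H = −Σ pᵢ log₂ pᵢ.
−0.18·log₂(0.18) = 0.4453
−0.23·log₂(0.23) = 0.4877
−0.18·log₂(0.18) = 0.4453
−0.16·log₂(0.16) = 0.4230
−0.25·log₂(0.25) = 0.5000
Sum ≈ 2.3013 → 2.301 bits.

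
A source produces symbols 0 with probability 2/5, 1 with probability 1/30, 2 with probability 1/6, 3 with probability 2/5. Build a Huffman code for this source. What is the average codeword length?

Repeatedly combine the two least-probable nodes; the expected code length is the sum of the merged weights.
merge 1/30 + 1/6 → 1/5
merge 1/5 + 2/5 → 3/5
merge 2/5 + 3/5 → 1
L = 1/5 + 3/5 + 1 = 9/5 = 1.8 bits/symbol.

1.8 bits/symbol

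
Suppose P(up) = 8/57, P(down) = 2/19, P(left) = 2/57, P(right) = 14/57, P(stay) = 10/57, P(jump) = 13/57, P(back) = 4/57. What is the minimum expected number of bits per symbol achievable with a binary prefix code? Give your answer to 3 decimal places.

2.632 bits/symbol

Repeatedly combine the two least-probable nodes; the expected code length is the sum of the merged weights.
merge 2/57 + 4/57 → 2/19
merge 2/19 + 2/19 → 4/19
merge 8/57 + 10/57 → 6/19
merge 4/19 + 13/57 → 25/57
merge 14/57 + 6/19 → 32/57
merge 25/57 + 32/57 → 1
L = 2/19 + 4/19 + 6/19 + 25/57 + 32/57 + 1 = 50/19 ≈ 2.632 bits/symbol.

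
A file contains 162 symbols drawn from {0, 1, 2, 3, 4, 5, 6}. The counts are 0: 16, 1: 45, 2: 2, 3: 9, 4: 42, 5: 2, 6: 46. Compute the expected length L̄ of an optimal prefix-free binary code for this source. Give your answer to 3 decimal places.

2.284 bits/symbol

Probabilities are the counts divided by 162.
Repeatedly combine the two least-probable nodes; the expected code length is the sum of the merged weights.
merge 1/81 + 1/81 → 2/81
merge 2/81 + 1/18 → 13/162
merge 13/162 + 8/81 → 29/162
merge 29/162 + 7/27 → 71/162
merge 5/18 + 23/81 → 91/162
merge 71/162 + 91/162 → 1
L = 2/81 + 13/162 + 29/162 + 71/162 + 91/162 + 1 = 185/81 ≈ 2.284 bits/symbol.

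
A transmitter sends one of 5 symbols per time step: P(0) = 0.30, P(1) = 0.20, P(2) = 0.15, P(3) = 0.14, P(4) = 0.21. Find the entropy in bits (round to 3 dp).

H = −Σ pᵢ log₂ pᵢ.
−0.30·log₂(0.30) = 0.5211
−0.20·log₂(0.20) = 0.4644
−0.15·log₂(0.15) = 0.4105
−0.14·log₂(0.14) = 0.3971
−0.21·log₂(0.21) = 0.4728
Sum ≈ 2.2660 → 2.266 bits.

2.266 bits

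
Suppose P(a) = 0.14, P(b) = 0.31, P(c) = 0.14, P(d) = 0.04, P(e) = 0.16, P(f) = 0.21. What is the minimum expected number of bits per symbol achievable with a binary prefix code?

2.48 bits/symbol

Repeatedly combine the two least-probable nodes; the expected code length is the sum of the merged weights.
merge 1/25 + 7/50 → 9/50
merge 7/50 + 4/25 → 3/10
merge 9/50 + 21/100 → 39/100
merge 3/10 + 31/100 → 61/100
merge 39/100 + 61/100 → 1
L = 9/50 + 3/10 + 39/100 + 61/100 + 1 = 62/25 = 2.48 bits/symbol.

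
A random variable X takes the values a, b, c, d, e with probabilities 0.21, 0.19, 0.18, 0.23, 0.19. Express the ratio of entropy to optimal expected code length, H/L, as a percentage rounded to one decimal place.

97.7%

Entropy H = −Σ p log₂ p ≈ 2.3163 bits.
Huffman merges: 9/50+19/100→37/100; 19/100+21/100→2/5; 23/100+37/100→3/5; 2/5+3/5→1. L = 237/100 ≈ 2.3700.
Efficiency = H/L = 2.3163/2.3700 = 97.7%.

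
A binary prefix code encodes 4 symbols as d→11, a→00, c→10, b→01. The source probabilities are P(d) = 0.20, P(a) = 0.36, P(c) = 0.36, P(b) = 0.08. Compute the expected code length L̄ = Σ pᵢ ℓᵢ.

2 bits/symbol

L̄ = Σ pᵢ·ℓᵢ = 0.20·2 + 0.36·2 + 0.36·2 + 0.08·2 = 2 bits/symbol.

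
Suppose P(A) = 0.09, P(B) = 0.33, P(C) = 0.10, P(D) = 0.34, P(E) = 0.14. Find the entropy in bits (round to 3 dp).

H = −Σ pᵢ log₂ pᵢ.
−0.09·log₂(0.09) = 0.3127
−0.33·log₂(0.33) = 0.5278
−0.10·log₂(0.10) = 0.3322
−0.34·log₂(0.34) = 0.5292
−0.14·log₂(0.14) = 0.3971
Sum ≈ 2.0990 → 2.099 bits.

2.099 bits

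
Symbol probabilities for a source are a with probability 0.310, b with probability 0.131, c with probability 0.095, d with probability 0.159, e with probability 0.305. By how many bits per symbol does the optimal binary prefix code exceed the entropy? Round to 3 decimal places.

Entropy H = −Σ p log₂ p ≈ 2.1749 bits.
Huffman merges: 19/200+131/1000→113/500; 159/1000+113/500→77/200; 61/200+31/100→123/200; 77/200+123/200→1. L = 1113/500 ≈ 2.2260.
L − H = 2.2260 − 2.1749 = 0.051 bits.

0.051 bits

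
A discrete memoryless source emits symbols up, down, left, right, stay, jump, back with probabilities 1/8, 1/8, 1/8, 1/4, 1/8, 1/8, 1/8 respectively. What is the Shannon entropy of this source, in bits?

2.75 bits

Each probability is a power of 1/2, so log₂(1/p) is an integer.
H = Σ p·log₂(1/p) = 1/8·3 + 1/8·3 + 1/8·3 + 1/4·2 + 1/8·3 + 1/8·3 + 1/8·3 = 2.75 bits.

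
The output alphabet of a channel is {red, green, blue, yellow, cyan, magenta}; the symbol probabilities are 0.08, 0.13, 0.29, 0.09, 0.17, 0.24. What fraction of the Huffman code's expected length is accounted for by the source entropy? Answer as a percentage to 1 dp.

98.5%

Entropy H = −Σ p log₂ p ≈ 2.4334 bits.
Huffman merges: 2/25+9/100→17/100; 13/100+17/100→3/10; 17/100+6/25→41/100; 29/100+3/10→59/100; 41/100+59/100→1. L = 247/100 ≈ 2.4700.
Efficiency = H/L = 2.4334/2.4700 = 98.5%.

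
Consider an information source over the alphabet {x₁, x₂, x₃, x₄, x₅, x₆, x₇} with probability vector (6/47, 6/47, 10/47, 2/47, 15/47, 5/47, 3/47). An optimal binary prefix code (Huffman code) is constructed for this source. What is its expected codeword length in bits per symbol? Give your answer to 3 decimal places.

2.574 bits/symbol

Repeatedly combine the two least-probable nodes; the expected code length is the sum of the merged weights.
merge 2/47 + 3/47 → 5/47
merge 5/47 + 5/47 → 10/47
merge 6/47 + 6/47 → 12/47
merge 10/47 + 10/47 → 20/47
merge 12/47 + 15/47 → 27/47
merge 20/47 + 27/47 → 1
L = 5/47 + 10/47 + 12/47 + 20/47 + 27/47 + 1 = 121/47 ≈ 2.574 bits/symbol.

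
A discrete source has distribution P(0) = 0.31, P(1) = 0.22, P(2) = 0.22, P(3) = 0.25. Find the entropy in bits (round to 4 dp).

H = −Σ pᵢ log₂ pᵢ.
−0.31·log₂(0.31) = 0.5238
−0.22·log₂(0.22) = 0.4806
−0.22·log₂(0.22) = 0.4806
−0.25·log₂(0.25) = 0.5000
Sum ≈ 1.9849 → 1.9849 bits.

1.9849 bits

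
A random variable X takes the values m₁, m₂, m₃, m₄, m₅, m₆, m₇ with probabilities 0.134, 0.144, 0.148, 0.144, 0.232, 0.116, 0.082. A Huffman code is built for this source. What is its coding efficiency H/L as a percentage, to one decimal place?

Entropy H = −Σ p log₂ p ≈ 2.7471 bits.
Huffman merges: 41/500+29/250→99/500; 67/500+18/125→139/500; 18/125+37/250→73/250; 99/500+29/125→43/100; 139/500+73/250→57/100; 43/100+57/100→1. L = 346/125 ≈ 2.7680.
Efficiency = H/L = 2.7471/2.7680 = 99.2%.

99.2%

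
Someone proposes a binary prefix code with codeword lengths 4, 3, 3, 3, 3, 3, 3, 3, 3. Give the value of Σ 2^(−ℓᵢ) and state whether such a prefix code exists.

1.0625; no

With common denominator 2^4 = 16: Σ 2^(−ℓᵢ) = 1/16 + 2/16 + 2/16 + 2/16 + 2/16 + 2/16 + 2/16 + 2/16 + 2/16 = 17/16 = 1.0625.
Kraft's inequality requires Σ ≤ 1; here Σ = 1.0625 > 1, so no such prefix code exists.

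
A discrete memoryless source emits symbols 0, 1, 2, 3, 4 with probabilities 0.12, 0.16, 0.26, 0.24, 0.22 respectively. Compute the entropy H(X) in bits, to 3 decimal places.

H = −Σ pᵢ log₂ pᵢ.
−0.12·log₂(0.12) = 0.3671
−0.16·log₂(0.16) = 0.4230
−0.26·log₂(0.26) = 0.5053
−0.24·log₂(0.24) = 0.4941
−0.22·log₂(0.22) = 0.4806
Sum ≈ 2.2701 → 2.270 bits.

2.270 bits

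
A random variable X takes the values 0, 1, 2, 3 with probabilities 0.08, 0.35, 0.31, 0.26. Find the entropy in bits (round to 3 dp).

1.851 bits

H = −Σ pᵢ log₂ pᵢ.
−0.08·log₂(0.08) = 0.2915
−0.35·log₂(0.35) = 0.5301
−0.31·log₂(0.31) = 0.5238
−0.26·log₂(0.26) = 0.5053
Sum ≈ 1.8507 → 1.851 bits.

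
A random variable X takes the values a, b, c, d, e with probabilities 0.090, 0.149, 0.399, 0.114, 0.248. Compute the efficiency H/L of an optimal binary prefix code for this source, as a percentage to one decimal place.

Entropy H = −Σ p log₂ p ≈ 2.1068 bits.
Huffman merges: 9/100+57/500→51/250; 149/1000+51/250→353/1000; 31/125+353/1000→601/1000; 399/1000+601/1000→1. L = 1079/500 ≈ 2.1580.
Efficiency = H/L = 2.1068/2.1580 = 97.6%.

97.6%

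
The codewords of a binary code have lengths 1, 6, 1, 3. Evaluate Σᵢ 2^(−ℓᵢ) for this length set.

With common denominator 2^6 = 64: Σ 2^(−ℓᵢ) = 32/64 + 1/64 + 32/64 + 8/64 = 73/64 = 1.140625.

1.140625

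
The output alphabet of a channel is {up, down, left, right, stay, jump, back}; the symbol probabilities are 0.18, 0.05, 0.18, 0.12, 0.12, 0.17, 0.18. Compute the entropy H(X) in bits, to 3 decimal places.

H = −Σ pᵢ log₂ pᵢ.
−0.18·log₂(0.18) = 0.4453
−0.05·log₂(0.05) = 0.2161
−0.18·log₂(0.18) = 0.4453
−0.12·log₂(0.12) = 0.3671
−0.12·log₂(0.12) = 0.3671
−0.17·log₂(0.17) = 0.4346
−0.18·log₂(0.18) = 0.4453
Sum ≈ 2.7207 → 2.721 bits.

2.721 bits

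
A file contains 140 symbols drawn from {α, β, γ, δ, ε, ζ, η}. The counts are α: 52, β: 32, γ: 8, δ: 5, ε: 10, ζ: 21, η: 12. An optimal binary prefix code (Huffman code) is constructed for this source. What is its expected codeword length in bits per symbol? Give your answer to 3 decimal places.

2.493 bits/symbol

Probabilities are the counts divided by 140.
Repeatedly combine the two least-probable nodes; the expected code length is the sum of the merged weights.
merge 1/28 + 2/35 → 13/140
merge 1/14 + 3/35 → 11/70
merge 13/140 + 3/20 → 17/70
merge 11/70 + 8/35 → 27/70
merge 17/70 + 13/35 → 43/70
merge 27/70 + 43/70 → 1
L = 13/140 + 11/70 + 17/70 + 27/70 + 43/70 + 1 = 349/140 ≈ 2.493 bits/symbol.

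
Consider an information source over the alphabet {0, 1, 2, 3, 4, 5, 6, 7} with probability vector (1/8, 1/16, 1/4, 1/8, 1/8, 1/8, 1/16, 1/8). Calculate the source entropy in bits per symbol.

Each probability is a power of 1/2, so log₂(1/p) is an integer.
H = Σ p·log₂(1/p) = 1/8·3 + 1/16·4 + 1/4·2 + 1/8·3 + 1/8·3 + 1/8·3 + 1/16·4 + 1/8·3 = 2.875 bits.

2.875 bits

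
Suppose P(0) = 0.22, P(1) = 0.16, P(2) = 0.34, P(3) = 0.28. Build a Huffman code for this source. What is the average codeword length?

Repeatedly combine the two least-probable nodes; the expected code length is the sum of the merged weights.
merge 4/25 + 11/50 → 19/50
merge 7/25 + 17/50 → 31/50
merge 19/50 + 31/50 → 1
L = 19/50 + 31/50 + 1 = 2 bits/symbol.

2 bits/symbol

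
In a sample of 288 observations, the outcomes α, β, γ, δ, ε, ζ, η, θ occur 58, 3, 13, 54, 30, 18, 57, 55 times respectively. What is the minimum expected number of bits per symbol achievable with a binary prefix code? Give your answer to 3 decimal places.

2.774 bits/symbol

Probabilities are the counts divided by 288.
Repeatedly combine the two least-probable nodes; the expected code length is the sum of the merged weights.
merge 1/96 + 13/288 → 1/18
merge 1/18 + 1/16 → 17/144
merge 5/48 + 17/144 → 2/9
merge 3/16 + 55/288 → 109/288
merge 19/96 + 29/144 → 115/288
merge 2/9 + 109/288 → 173/288
merge 115/288 + 173/288 → 1
L = 1/18 + 17/144 + 2/9 + 109/288 + 115/288 + 173/288 + 1 = 799/288 ≈ 2.774 bits/symbol.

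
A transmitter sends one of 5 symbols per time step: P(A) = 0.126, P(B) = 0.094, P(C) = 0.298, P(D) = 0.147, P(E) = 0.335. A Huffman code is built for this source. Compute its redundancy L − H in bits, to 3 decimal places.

Entropy H = −Σ p log₂ p ≈ 2.1529 bits.
Huffman merges: 47/500+63/500→11/50; 147/1000+11/50→367/1000; 149/500+67/200→633/1000; 367/1000+633/1000→1. L = 111/50 ≈ 2.2200.
L − H = 2.2200 − 2.1529 = 0.067 bits.

0.067 bits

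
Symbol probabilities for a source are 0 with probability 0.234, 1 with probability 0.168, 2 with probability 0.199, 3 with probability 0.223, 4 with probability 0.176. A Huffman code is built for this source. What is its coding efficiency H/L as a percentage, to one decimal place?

Entropy H = −Σ p log₂ p ≈ 2.3101 bits.
Huffman merges: 21/125+22/125→43/125; 199/1000+223/1000→211/500; 117/500+43/125→289/500; 211/500+289/500→1. L = 293/125 ≈ 2.3440.
Efficiency = H/L = 2.3101/2.3440 = 98.6%.

98.6%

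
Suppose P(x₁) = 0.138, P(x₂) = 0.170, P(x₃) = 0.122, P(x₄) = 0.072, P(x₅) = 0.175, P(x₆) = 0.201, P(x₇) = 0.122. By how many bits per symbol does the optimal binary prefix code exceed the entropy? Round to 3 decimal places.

0.051 bits

Entropy H = −Σ p log₂ p ≈ 2.7481 bits.
Huffman merges: 9/125+61/500→97/500; 61/500+69/500→13/50; 17/100+7/40→69/200; 97/500+201/1000→79/200; 13/50+69/200→121/200; 79/200+121/200→1. L = 2799/1000 ≈ 2.7990.
L − H = 2.7990 − 2.7481 = 0.051 bits.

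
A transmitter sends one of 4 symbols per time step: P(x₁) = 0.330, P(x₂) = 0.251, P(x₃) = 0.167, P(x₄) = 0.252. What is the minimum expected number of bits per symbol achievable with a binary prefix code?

2 bits/symbol

Repeatedly combine the two least-probable nodes; the expected code length is the sum of the merged weights.
merge 167/1000 + 251/1000 → 209/500
merge 63/250 + 33/100 → 291/500
merge 209/500 + 291/500 → 1
L = 209/500 + 291/500 + 1 = 2 bits/symbol.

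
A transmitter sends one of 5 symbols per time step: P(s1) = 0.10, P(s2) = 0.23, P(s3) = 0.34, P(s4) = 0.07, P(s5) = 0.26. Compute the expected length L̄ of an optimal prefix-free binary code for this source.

2.17 bits/symbol

Repeatedly combine the two least-probable nodes; the expected code length is the sum of the merged weights.
merge 7/100 + 1/10 → 17/100
merge 17/100 + 23/100 → 2/5
merge 13/50 + 17/50 → 3/5
merge 2/5 + 3/5 → 1
L = 17/100 + 2/5 + 3/5 + 1 = 217/100 = 2.17 bits/symbol.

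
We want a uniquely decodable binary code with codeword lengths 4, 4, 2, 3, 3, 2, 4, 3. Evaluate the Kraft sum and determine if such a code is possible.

With common denominator 2^4 = 16: Σ 2^(−ℓᵢ) = 1/16 + 1/16 + 4/16 + 2/16 + 2/16 + 4/16 + 1/16 + 2/16 = 17/16 = 1.0625.
Kraft's inequality requires Σ ≤ 1; here Σ = 1.0625 > 1, so no such prefix code exists.

1.0625; no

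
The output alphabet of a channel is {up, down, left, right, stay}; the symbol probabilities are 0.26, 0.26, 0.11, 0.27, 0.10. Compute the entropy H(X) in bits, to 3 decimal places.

2.203 bits

H = −Σ pᵢ log₂ pᵢ.
−0.26·log₂(0.26) = 0.5053
−0.26·log₂(0.26) = 0.5053
−0.11·log₂(0.11) = 0.3503
−0.27·log₂(0.27) = 0.5100
−0.10·log₂(0.10) = 0.3322
Sum ≈ 2.2031 → 2.203 bits.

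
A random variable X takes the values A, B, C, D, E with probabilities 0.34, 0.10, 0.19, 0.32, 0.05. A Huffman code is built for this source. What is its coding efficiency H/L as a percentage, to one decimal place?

Entropy H = −Σ p log₂ p ≈ 2.0587 bits.
Huffman merges: 1/20+1/10→3/20; 3/20+19/100→17/50; 8/25+17/50→33/50; 17/50+33/50→1. L = 43/20 ≈ 2.1500.
Efficiency = H/L = 2.0587/2.1500 = 95.8%.

95.8%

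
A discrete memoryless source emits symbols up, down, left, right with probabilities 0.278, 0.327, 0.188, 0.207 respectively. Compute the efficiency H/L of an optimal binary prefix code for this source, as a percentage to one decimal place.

Entropy H = −Σ p log₂ p ≈ 1.9644 bits.
Huffman merges: 47/250+207/1000→79/200; 139/500+327/1000→121/200; 79/200+121/200→1. L = 2 ≈ 2.0000.
Efficiency = H/L = 1.9644/2.0000 = 98.2%.

98.2%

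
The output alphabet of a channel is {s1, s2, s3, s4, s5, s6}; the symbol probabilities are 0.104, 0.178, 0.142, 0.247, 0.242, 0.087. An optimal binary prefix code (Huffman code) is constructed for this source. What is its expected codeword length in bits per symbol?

2.511 bits/symbol

Repeatedly combine the two least-probable nodes; the expected code length is the sum of the merged weights.
merge 87/1000 + 13/125 → 191/1000
merge 71/500 + 89/500 → 8/25
merge 191/1000 + 121/500 → 433/1000
merge 247/1000 + 8/25 → 567/1000
merge 433/1000 + 567/1000 → 1
L = 191/1000 + 8/25 + 433/1000 + 567/1000 + 1 = 2511/1000 = 2.511 bits/symbol.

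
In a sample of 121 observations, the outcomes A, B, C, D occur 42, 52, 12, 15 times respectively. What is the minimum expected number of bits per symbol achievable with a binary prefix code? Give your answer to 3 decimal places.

Probabilities are the counts divided by 121.
Repeatedly combine the two least-probable nodes; the expected code length is the sum of the merged weights.
merge 12/121 + 15/121 → 27/121
merge 27/121 + 42/121 → 69/121
merge 52/121 + 69/121 → 1
L = 27/121 + 69/121 + 1 = 217/121 ≈ 1.793 bits/symbol.

1.793 bits/symbol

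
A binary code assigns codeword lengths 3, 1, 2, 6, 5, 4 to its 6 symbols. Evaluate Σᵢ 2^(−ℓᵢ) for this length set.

0.984375

With common denominator 2^6 = 64: Σ 2^(−ℓᵢ) = 8/64 + 32/64 + 16/64 + 1/64 + 2/64 + 4/64 = 63/64 = 0.984375.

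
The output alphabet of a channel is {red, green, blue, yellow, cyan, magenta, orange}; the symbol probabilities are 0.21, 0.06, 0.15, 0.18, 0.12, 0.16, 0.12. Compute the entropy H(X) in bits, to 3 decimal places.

H = −Σ pᵢ log₂ pᵢ.
−0.21·log₂(0.21) = 0.4728
−0.06·log₂(0.06) = 0.2435
−0.15·log₂(0.15) = 0.4105
−0.18·log₂(0.18) = 0.4453
−0.12·log₂(0.12) = 0.3671
−0.16·log₂(0.16) = 0.4230
−0.12·log₂(0.12) = 0.3671
Sum ≈ 2.7294 → 2.729 bits.

2.729 bits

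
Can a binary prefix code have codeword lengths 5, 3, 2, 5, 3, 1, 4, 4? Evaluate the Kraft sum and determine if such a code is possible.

With common denominator 2^5 = 32: Σ 2^(−ℓᵢ) = 1/32 + 4/32 + 8/32 + 1/32 + 4/32 + 16/32 + 2/32 + 2/32 = 38/32 = 1.1875.
Kraft's inequality requires Σ ≤ 1; here Σ = 1.1875 > 1, so no such prefix code exists.

1.1875; no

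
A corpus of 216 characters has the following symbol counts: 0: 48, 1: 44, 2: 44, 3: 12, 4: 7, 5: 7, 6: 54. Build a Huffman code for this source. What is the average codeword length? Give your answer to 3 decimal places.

2.509 bits/symbol

Probabilities are the counts divided by 216.
Repeatedly combine the two least-probable nodes; the expected code length is the sum of the merged weights.
merge 7/216 + 7/216 → 7/108
merge 1/18 + 7/108 → 13/108
merge 13/108 + 11/54 → 35/108
merge 11/54 + 2/9 → 23/54
merge 1/4 + 35/108 → 31/54
merge 23/54 + 31/54 → 1
L = 7/108 + 13/108 + 35/108 + 23/54 + 31/54 + 1 = 271/108 ≈ 2.509 bits/symbol.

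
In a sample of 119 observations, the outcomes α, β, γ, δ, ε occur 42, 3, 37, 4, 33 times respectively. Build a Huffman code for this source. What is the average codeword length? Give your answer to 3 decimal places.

Probabilities are the counts divided by 119.
Repeatedly combine the two least-probable nodes; the expected code length is the sum of the merged weights.
merge 3/119 + 4/119 → 1/17
merge 1/17 + 33/119 → 40/119
merge 37/119 + 40/119 → 11/17
merge 6/17 + 11/17 → 1
L = 1/17 + 40/119 + 11/17 + 1 = 243/119 ≈ 2.042 bits/symbol.

2.042 bits/symbol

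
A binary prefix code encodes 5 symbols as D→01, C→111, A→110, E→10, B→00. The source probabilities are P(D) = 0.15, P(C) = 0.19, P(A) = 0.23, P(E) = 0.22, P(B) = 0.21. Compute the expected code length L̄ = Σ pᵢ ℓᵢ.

L̄ = Σ pᵢ·ℓᵢ = 0.15·2 + 0.19·3 + 0.23·3 + 0.22·2 + 0.21·2 = 2.42 bits/symbol.

2.42 bits/symbol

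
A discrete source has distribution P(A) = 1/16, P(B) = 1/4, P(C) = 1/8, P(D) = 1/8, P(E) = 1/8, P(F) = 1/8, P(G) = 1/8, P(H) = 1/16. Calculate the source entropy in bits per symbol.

Each probability is a power of 1/2, so log₂(1/p) is an integer.
H = Σ p·log₂(1/p) = 1/16·4 + 1/4·2 + 1/8·3 + 1/8·3 + 1/8·3 + 1/8·3 + 1/8·3 + 1/16·4 = 2.875 bits.

2.875 bits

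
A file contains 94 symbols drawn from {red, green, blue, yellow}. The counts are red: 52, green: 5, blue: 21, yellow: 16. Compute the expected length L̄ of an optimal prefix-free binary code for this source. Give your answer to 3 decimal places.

1.670 bits/symbol

Probabilities are the counts divided by 94.
Repeatedly combine the two least-probable nodes; the expected code length is the sum of the merged weights.
merge 5/94 + 8/47 → 21/94
merge 21/94 + 21/94 → 21/47
merge 21/47 + 26/47 → 1
L = 21/94 + 21/47 + 1 = 157/94 ≈ 1.670 bits/symbol.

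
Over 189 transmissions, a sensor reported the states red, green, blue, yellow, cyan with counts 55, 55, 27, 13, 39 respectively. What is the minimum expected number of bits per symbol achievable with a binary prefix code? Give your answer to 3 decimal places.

2.212 bits/symbol

Probabilities are the counts divided by 189.
Repeatedly combine the two least-probable nodes; the expected code length is the sum of the merged weights.
merge 13/189 + 1/7 → 40/189
merge 13/63 + 40/189 → 79/189
merge 55/189 + 55/189 → 110/189
merge 79/189 + 110/189 → 1
L = 40/189 + 79/189 + 110/189 + 1 = 418/189 ≈ 2.212 bits/symbol.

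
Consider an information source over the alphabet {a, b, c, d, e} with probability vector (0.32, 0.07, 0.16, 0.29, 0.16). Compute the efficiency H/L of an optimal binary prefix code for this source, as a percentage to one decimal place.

96.8%

Entropy H = −Σ p log₂ p ≈ 2.1585 bits.
Huffman merges: 7/100+4/25→23/100; 4/25+23/100→39/100; 29/100+8/25→61/100; 39/100+61/100→1. L = 223/100 ≈ 2.2300.
Efficiency = H/L = 2.1585/2.2300 = 96.8%.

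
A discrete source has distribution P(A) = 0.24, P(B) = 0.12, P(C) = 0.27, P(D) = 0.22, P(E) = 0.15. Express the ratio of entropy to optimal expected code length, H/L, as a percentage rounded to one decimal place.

Entropy H = −Σ p log₂ p ≈ 2.2623 bits.
Huffman merges: 3/25+3/20→27/100; 11/50+6/25→23/50; 27/100+27/100→27/50; 23/50+27/50→1. L = 227/100 ≈ 2.2700.
Efficiency = H/L = 2.2623/2.2700 = 99.7%.

99.7%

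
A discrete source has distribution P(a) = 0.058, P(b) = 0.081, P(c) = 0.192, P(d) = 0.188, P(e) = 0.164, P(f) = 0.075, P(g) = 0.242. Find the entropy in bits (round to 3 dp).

H = −Σ pᵢ log₂ pᵢ.
−0.058·log₂(0.058) = 0.2383
−0.081·log₂(0.081) = 0.2937
−0.192·log₂(0.192) = 0.4571
−0.188·log₂(0.188) = 0.4533
−0.164·log₂(0.164) = 0.4278
−0.075·log₂(0.075) = 0.2803
−0.242·log₂(0.242) = 0.4954
Sum ≈ 2.6458 → 2.646 bits.

2.646 bits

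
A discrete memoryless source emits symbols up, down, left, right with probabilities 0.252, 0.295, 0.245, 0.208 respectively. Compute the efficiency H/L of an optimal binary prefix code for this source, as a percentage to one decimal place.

99.4%

Entropy H = −Σ p log₂ p ≈ 1.9890 bits.
Huffman merges: 26/125+49/200→453/1000; 63/250+59/200→547/1000; 453/1000+547/1000→1. L = 2 ≈ 2.0000.
Efficiency = H/L = 1.9890/2.0000 = 99.4%.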